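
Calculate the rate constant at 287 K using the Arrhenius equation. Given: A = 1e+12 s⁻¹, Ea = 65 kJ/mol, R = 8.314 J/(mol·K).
1.48e+00 s⁻¹

k = A·exp(-Ea/(R·T)) = 1e+12·exp(-65000/(8.314·287)) = 1e+12·exp(-27.2409) = 1e+12·1.4772e-12 = 1.48e+00 s⁻¹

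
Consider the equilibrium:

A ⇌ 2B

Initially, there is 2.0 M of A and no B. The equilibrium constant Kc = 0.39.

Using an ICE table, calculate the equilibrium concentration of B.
[B] = 0.791 M

ICE: [A] = 2.0 − x, [B] = 2x.
Kc = (2x)²/(2.0 − x) = 0.39 ⇒ 4x² + 0.39x − 0.78 = 0.
x = (−0.39 + √(0.39² + 4·4·0.78))/(2·4) = (−0.39 + √12.632)/8 = 0.39552.
[B] = 2x = 0.791 M.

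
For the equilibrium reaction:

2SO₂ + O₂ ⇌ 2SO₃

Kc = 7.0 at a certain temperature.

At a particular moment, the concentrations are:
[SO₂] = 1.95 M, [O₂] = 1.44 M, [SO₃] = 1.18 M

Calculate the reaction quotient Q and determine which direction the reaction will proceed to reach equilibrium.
Q = 0.254, Q < K, reaction proceeds forward (toward products)

Q = ([SO₃]^2) / ([SO₂]^2 × [O₂])
  = ((1.18)^2) / ((1.95)^2·(1.44)) = 1.3924/5.4756 = 0.2543
Since Q = 0.2543 < Kc = 7.0, the reaction proceeds forward (toward products) to reach equilibrium.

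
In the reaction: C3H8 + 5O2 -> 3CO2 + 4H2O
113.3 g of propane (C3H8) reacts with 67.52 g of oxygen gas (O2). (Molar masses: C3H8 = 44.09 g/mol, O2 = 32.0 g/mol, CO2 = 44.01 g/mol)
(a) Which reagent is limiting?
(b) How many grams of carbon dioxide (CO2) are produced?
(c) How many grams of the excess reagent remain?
(a) O2, (b) 55.72 g, (c) 94.69 g

Moles of C3H8 = 113.3 g ÷ 44.09 g/mol = 2.56974 mol
Moles of O2 = 67.52 g ÷ 32.0 g/mol = 2.11 mol
Moles ÷ coefficient: C3H8: 2.56974/1 = 2.57, O2: 2.11/5 = 0.422
(a) O2 has the smaller value, so O2 is the limiting reagent.
(b) Moles of CO2 = 2.11 mol O2 × (3/5) = 1.266 mol; mass = 1.266 mol × 44.01 g/mol = 55.72 g
(c) C3H8 consumed = 2.11 × (1/5) = 0.422 mol; remaining = 2.56974 − 0.422 = 2.14774 mol; mass = 2.14774 mol × 44.09 g/mol = 94.69 g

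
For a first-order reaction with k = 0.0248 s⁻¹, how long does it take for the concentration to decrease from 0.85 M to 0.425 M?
27.95 s

From ln[A] = ln[A]₀ - k·t: t = ln([A]₀/[A])/k = ln(0.85/0.425)/0.0248 = ln(2.0000)/0.0248 = 0.6931/0.0248 = 27.95 s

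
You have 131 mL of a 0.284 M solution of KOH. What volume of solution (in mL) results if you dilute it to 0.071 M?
Using M₁V₁ = M₂V₂:
0.284 × 131 = 0.071 × V₂
V₂ = (0.284 × 131) / 0.071 = 524 mL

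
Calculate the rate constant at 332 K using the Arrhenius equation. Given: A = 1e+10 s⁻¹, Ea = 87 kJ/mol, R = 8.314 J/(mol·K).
2.05e-04 s⁻¹

k = A·exp(-Ea/(R·T)) = 1e+10·exp(-87000/(8.314·332)) = 1e+10·exp(-31.5189) = 1e+10·2.0489e-14 = 2.05e-04 s⁻¹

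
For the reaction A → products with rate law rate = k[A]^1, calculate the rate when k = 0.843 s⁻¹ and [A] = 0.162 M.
0.1366 M/s

rate = k·[A]^1 = 0.843·(0.162)^1 = 0.843·0.162 = 0.1366 M/s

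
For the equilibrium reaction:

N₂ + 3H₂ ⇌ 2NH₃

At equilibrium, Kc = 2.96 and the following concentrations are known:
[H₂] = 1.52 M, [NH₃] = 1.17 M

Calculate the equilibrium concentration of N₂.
[N₂] = 0.1317 M

Kc = ([NH₃]^2) / ([N₂] × [H₂]^3) = 2.96
[N₂]^1 = (product terms)/(Kc · other reactant terms) = 1.3689 / (2.96 · 3.5118) = 0.13169
[N₂] = 0.1317 M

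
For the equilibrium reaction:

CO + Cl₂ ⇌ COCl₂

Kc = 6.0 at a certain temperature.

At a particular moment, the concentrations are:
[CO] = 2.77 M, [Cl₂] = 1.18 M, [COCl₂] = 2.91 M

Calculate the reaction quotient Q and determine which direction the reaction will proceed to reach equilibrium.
Q = 0.890, Q < K, reaction proceeds forward (toward products)

Q = ([COCl₂]) / ([CO] × [Cl₂])
  = ((2.91)) / ((2.77)·(1.18)) = 2.91/3.2686 = 0.8903
Since Q = 0.8903 < Kc = 6.0, the reaction proceeds forward (toward products) to reach equilibrium.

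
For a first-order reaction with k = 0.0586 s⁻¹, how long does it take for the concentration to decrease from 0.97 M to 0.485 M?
11.83 s

From ln[A] = ln[A]₀ - k·t: t = ln([A]₀/[A])/k = ln(0.97/0.485)/0.0586 = ln(2.0000)/0.0586 = 0.6931/0.0586 = 11.83 s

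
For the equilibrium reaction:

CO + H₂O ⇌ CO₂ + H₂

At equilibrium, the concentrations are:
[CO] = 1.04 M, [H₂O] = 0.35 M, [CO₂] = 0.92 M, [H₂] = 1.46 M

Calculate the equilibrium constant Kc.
K_c = 3.6901

Kc = ([CO₂] × [H₂]) / ([CO] × [H₂O])
   = ((0.92)·(1.46)) / ((1.04)·(0.35))
   = 1.3432 / 0.364 = 3.6901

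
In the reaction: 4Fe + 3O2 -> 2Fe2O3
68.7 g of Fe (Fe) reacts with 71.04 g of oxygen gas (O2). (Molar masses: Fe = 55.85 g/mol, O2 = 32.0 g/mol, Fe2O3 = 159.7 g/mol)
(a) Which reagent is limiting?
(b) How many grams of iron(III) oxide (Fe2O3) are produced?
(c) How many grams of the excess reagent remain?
(a) Fe, (b) 98.22 g, (c) 41.52 g

Moles of Fe = 68.7 g ÷ 55.85 g/mol = 1.23008 mol
Moles of O2 = 71.04 g ÷ 32.0 g/mol = 2.22 mol
Moles ÷ coefficient: Fe: 1.23008/4 = 0.3075, O2: 2.22/3 = 0.74
(a) Fe has the smaller value, so Fe is the limiting reagent.
(b) Moles of Fe2O3 = 1.23008 mol Fe × (2/4) = 0.61504 mol; mass = 0.61504 mol × 159.7 g/mol = 98.22 g
(c) O2 consumed = 1.23008 × (3/4) = 0.92256 mol; remaining = 2.22 − 0.92256 = 1.29744 mol; mass = 1.29744 mol × 32.0 g/mol = 41.52 g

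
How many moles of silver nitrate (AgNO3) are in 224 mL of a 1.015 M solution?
Moles = Molarity × Volume (L)
Moles = 1.015 M × 0.224 L = 0.2274 mol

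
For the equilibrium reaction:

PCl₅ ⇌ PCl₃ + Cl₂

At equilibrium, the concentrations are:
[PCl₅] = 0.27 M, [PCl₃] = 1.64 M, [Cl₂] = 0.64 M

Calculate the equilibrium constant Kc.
K_c = 3.8874

Kc = ([PCl₃] × [Cl₂]) / ([PCl₅])
   = ((1.64)·(0.64)) / ((0.27))
   = 1.0496 / 0.27 = 3.8874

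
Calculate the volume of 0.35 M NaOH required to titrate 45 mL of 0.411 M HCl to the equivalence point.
V_{base} = 52.8 mL

At equivalence: moles acid = moles base.
moles HCl = 0.411 M × 0.045 L = 0.018495 mol
V_NaOH = 0.018495 mol ÷ 0.35 M = 0.05284 L = 52.8 mL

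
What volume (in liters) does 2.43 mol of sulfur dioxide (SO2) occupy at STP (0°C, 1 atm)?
At STP, 1 mol of gas occupies 22.4 L
Volume = 2.43 mol × 22.4 L/mol = 54.43 L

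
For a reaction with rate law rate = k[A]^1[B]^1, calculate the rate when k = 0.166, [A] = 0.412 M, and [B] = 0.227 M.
0.01552 M/s

rate = k·[A]^1·[B]^1 = 0.166·(0.412)^1·(0.227)^1 = 0.166·0.412·0.227 = 0.01552 M/s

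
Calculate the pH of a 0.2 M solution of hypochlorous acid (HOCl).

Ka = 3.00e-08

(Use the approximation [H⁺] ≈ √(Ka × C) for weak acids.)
pH = 4.11

[H⁺] = √(Ka × C) = √(3.00e-08 × 0.2) = 7.7460e-05. pH = -log(7.7460e-05)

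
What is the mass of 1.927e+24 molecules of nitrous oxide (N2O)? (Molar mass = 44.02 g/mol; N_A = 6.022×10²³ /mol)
Moles = 1.927e+24 ÷ 6.022×10²³ = 3.19993 mol
Mass = 3.19993 mol × 44.02 g/mol = 140.9 g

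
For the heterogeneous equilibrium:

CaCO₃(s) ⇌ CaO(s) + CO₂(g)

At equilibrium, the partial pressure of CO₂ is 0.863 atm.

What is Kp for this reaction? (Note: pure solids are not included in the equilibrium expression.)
K_p = 0.863

Solids (CaCO₃, CaO) have activity 1 and are excluded.
Kp = P(CO₂) = 0.863.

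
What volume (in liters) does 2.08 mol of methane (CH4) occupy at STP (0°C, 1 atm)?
At STP, 1 mol of gas occupies 22.4 L
Volume = 2.08 mol × 22.4 L/mol = 46.59 L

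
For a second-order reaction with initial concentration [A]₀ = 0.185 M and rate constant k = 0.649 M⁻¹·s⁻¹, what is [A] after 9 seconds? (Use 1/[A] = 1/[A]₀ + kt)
0.0889 M

1/[A] = 1/[A]₀ + k·t = 1/0.185 + (0.649)·(9) = 5.4054 + 5.8410 = 11.2464
[A] = 1/11.2464 = 0.0889 M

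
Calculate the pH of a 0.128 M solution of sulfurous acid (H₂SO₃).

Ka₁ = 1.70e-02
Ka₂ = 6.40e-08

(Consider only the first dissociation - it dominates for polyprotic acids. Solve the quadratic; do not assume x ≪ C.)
pH = 1.41

x² + Ka₁·x − Ka₁·C = 0 with Ka₁ = 1.70e-02, C = 0.128.
x = (−Ka₁ + √(Ka₁² + 4·Ka₁·C))/2 = 3.8916e-02 M, so pH = 1.41.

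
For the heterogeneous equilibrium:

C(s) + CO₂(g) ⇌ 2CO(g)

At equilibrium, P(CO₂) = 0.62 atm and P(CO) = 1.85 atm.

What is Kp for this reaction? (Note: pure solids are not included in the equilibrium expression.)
K_p = 5.520

Solid C is excluded.
Kp = P(CO)²/P(CO₂) = (1.85)²/0.62 = 3.423/0.62 = 5.520.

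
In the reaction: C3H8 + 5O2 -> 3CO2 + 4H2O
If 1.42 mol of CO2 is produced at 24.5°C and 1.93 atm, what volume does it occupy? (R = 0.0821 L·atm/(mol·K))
T = 24.5°C + 273.15 = 297.65 K
V = nRT/P = (1.42 × 0.0821 × 297.65) / 1.93
V = 17.98 L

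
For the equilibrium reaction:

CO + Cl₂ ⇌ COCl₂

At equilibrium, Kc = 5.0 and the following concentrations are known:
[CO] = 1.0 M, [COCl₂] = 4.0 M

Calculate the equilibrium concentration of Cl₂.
[Cl₂] = 0.8000 M

Kc = ([COCl₂]) / ([CO] × [Cl₂]) = 5.0
[Cl₂]^1 = (product terms)/(Kc · other reactant terms) = 4 / (5.0 · 1) = 0.8
[Cl₂] = 0.8000 M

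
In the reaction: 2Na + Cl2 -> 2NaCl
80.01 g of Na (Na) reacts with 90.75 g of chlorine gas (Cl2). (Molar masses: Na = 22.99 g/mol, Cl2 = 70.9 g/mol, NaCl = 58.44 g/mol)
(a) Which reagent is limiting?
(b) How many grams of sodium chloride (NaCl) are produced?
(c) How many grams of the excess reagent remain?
(a) Cl2, (b) 149.6 g, (c) 21.16 g

Moles of Na = 80.01 g ÷ 22.99 g/mol = 3.48021 mol
Moles of Cl2 = 90.75 g ÷ 70.9 g/mol = 1.27997 mol
Moles ÷ coefficient: Na: 3.48021/2 = 1.74, Cl2: 1.27997/1 = 1.28
(a) Cl2 has the smaller value, so Cl2 is the limiting reagent.
(b) Moles of NaCl = 1.27997 mol Cl2 × (2/1) = 2.55994 mol; mass = 2.55994 mol × 58.44 g/mol = 149.6 g
(c) Na consumed = 1.27997 × (2/1) = 2.55994 mol; remaining = 3.48021 − 2.55994 = 0.920265 mol; mass = 0.920265 mol × 22.99 g/mol = 21.16 g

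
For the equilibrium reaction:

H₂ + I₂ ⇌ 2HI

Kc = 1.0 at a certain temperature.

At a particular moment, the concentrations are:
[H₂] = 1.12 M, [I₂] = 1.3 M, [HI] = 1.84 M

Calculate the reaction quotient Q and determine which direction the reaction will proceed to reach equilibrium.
Q = 2.325, Q > K, reaction proceeds reverse (toward reactants)

Q = ([HI]^2) / ([H₂] × [I₂])
  = ((1.84)^2) / ((1.12)·(1.3)) = 3.3856/1.456 = 2.325
Since Q = 2.325 > Kc = 1.0, the reaction proceeds reverse (toward reactants) to reach equilibrium.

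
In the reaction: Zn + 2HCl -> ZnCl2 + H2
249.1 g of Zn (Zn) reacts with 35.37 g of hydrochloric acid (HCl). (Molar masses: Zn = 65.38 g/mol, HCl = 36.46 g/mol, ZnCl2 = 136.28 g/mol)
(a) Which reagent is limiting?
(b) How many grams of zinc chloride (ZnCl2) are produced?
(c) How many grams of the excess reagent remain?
(a) HCl, (b) 66.1 g, (c) 217.4 g

Moles of Zn = 249.1 g ÷ 65.38 g/mol = 3.81003 mol
Moles of HCl = 35.37 g ÷ 36.46 g/mol = 0.970104 mol
Moles ÷ coefficient: Zn: 3.81003/1 = 3.81, HCl: 0.970104/2 = 0.4851
(a) HCl has the smaller value, so HCl is the limiting reagent.
(b) Moles of ZnCl2 = 0.970104 mol HCl × (1/2) = 0.485052 mol; mass = 0.485052 mol × 136.28 g/mol = 66.1 g
(c) Zn consumed = 0.970104 × (1/2) = 0.485052 mol; remaining = 3.81003 − 0.485052 = 3.32498 mol; mass = 3.32498 mol × 65.38 g/mol = 217.4 g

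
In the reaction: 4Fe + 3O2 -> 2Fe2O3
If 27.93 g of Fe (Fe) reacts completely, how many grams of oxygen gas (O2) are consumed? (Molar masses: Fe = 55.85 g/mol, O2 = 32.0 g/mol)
Moles of Fe = 27.93 g ÷ 55.85 g/mol = 0.50009 mol
Mole ratio: 3 mol O2 / 4 mol Fe
Moles of O2 = 0.50009 × (3/4) = 0.375067 mol
Mass of O2 = 0.375067 mol × 32.0 g/mol = 12 g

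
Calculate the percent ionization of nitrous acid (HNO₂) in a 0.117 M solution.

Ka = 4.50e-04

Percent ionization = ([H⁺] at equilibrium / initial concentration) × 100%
Percent ionization = 6.01%

Let x = [H⁺]. Ka = x²/(C - x) ⇒ x² + (4.50e-04)x - (4.50e-04)(0.117) = 0. x = 7.0345e-03. Percent = (7.0345e-03/0.117) × 100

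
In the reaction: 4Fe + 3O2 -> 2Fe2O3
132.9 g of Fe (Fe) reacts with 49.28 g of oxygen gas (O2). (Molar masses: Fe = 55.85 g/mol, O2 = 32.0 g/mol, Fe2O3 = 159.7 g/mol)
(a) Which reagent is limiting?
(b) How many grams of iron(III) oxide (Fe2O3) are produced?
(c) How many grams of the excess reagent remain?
(a) O2, (b) 164 g, (c) 18.22 g

Moles of Fe = 132.9 g ÷ 55.85 g/mol = 2.37959 mol
Moles of O2 = 49.28 g ÷ 32.0 g/mol = 1.54 mol
Moles ÷ coefficient: Fe: 2.37959/4 = 0.5949, O2: 1.54/3 = 0.5133
(a) O2 has the smaller value, so O2 is the limiting reagent.
(b) Moles of Fe2O3 = 1.54 mol O2 × (2/3) = 1.02667 mol; mass = 1.02667 mol × 159.7 g/mol = 164 g
(c) Fe consumed = 1.54 × (4/3) = 2.05333 mol; remaining = 2.37959 − 2.05333 = 0.326255 mol; mass = 0.326255 mol × 55.85 g/mol = 18.22 g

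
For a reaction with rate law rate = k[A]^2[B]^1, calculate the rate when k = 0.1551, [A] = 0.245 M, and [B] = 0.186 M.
0.001732 M/s

rate = k·[A]^2·[B]^1 = 0.1551·(0.245)^2·(0.186)^1 = 0.1551·0.060025·0.186 = 0.001732 M/s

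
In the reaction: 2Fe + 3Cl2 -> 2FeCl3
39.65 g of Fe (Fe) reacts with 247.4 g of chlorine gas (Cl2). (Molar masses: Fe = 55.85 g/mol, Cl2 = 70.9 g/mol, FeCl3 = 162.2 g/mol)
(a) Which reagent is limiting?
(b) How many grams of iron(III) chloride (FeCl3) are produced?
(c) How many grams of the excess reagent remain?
(a) Fe, (b) 115.2 g, (c) 171.9 g

Moles of Fe = 39.65 g ÷ 55.85 g/mol = 0.709937 mol
Moles of Cl2 = 247.4 g ÷ 70.9 g/mol = 3.48942 mol
Moles ÷ coefficient: Fe: 0.709937/2 = 0.355, Cl2: 3.48942/3 = 1.163
(a) Fe has the smaller value, so Fe is the limiting reagent.
(b) Moles of FeCl3 = 0.709937 mol Fe × (2/2) = 0.709937 mol; mass = 0.709937 mol × 162.2 g/mol = 115.2 g
(c) Cl2 consumed = 0.709937 × (3/2) = 1.06491 mol; remaining = 3.48942 − 1.06491 = 2.42452 mol; mass = 2.42452 mol × 70.9 g/mol = 171.9 g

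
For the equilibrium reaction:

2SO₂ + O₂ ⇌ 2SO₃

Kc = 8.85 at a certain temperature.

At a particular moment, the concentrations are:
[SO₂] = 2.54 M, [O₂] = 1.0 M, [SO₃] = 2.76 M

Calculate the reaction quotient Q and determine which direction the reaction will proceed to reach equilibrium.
Q = 1.181, Q < K, reaction proceeds forward (toward products)

Q = ([SO₃]^2) / ([SO₂]^2 × [O₂])
  = ((2.76)^2) / ((2.54)^2·(1.0)) = 7.6176/6.4516 = 1.181
Since Q = 1.181 < Kc = 8.85, the reaction proceeds forward (toward products) to reach equilibrium.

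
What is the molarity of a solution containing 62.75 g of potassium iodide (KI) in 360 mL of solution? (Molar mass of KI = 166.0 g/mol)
Moles of KI = 62.75 g ÷ 166.0 g/mol = 0.378012 mol
Volume = 360 mL = 0.36 L
Molarity = 0.378012 mol ÷ 0.36 L = 1.05 M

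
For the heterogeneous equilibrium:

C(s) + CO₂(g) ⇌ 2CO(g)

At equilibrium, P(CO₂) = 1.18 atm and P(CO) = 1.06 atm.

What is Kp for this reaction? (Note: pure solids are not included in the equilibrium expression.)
K_p = 0.952

Solid C is excluded.
Kp = P(CO)²/P(CO₂) = (1.06)²/1.18 = 1.124/1.18 = 0.952.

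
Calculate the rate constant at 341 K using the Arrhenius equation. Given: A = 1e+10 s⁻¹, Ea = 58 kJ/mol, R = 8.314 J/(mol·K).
1.30e+01 s⁻¹

k = A·exp(-Ea/(R·T)) = 1e+10·exp(-58000/(8.314·341)) = 1e+10·exp(-20.4580) = 1e+10·1.3038e-09 = 1.30e+01 s⁻¹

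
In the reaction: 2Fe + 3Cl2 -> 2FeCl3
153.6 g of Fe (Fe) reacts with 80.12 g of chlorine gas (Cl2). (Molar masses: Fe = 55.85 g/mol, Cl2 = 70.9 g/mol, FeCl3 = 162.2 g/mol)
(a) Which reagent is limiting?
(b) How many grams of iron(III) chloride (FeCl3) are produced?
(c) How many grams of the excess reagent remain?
(a) Cl2, (b) 122.2 g, (c) 111.5 g

Moles of Fe = 153.6 g ÷ 55.85 g/mol = 2.75022 mol
Moles of Cl2 = 80.12 g ÷ 70.9 g/mol = 1.13004 mol
Moles ÷ coefficient: Fe: 2.75022/2 = 1.375, Cl2: 1.13004/3 = 0.3767
(a) Cl2 has the smaller value, so Cl2 is the limiting reagent.
(b) Moles of FeCl3 = 1.13004 mol Cl2 × (2/3) = 0.753362 mol; mass = 0.753362 mol × 162.2 g/mol = 122.2 g
(c) Fe consumed = 1.13004 × (2/3) = 0.753362 mol; remaining = 2.75022 − 0.753362 = 1.99686 mol; mass = 1.99686 mol × 55.85 g/mol = 111.5 g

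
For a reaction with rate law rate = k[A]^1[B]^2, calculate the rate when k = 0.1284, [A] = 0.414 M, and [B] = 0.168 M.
0.0015 M/s

rate = k·[A]^1·[B]^2 = 0.1284·(0.414)^1·(0.168)^2 = 0.1284·0.414·0.028224 = 0.0015 M/s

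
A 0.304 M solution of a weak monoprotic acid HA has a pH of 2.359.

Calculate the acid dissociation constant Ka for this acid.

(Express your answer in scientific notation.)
K_a = 6.39e-05

[H⁺] = 10^(−pH) = 10^(−2.359) = 4.375e-03 M. For HA ⇌ H⁺ + A⁻, Ka = x²/(C − x) = (4.375e-03)²/(0.304 − 4.375e-03) = 6.39e-05.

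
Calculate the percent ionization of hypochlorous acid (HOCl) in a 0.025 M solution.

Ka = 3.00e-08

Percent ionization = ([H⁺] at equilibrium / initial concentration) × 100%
Percent ionization = 0.109%

Let x = [H⁺]. Ka = x²/(C - x) ⇒ x² + (3.00e-08)x - (3.00e-08)(0.025) = 0. x = 2.7371e-05. Percent = (2.7371e-05/0.025) × 100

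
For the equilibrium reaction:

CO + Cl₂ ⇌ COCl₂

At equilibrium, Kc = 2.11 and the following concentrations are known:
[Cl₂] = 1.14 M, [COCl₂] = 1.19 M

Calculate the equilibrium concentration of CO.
[CO] = 0.4947 M

Kc = ([COCl₂]) / ([CO] × [Cl₂]) = 2.11
[CO]^1 = (product terms)/(Kc · other reactant terms) = 1.19 / (2.11 · 1.14) = 0.49472
[CO] = 0.4947 M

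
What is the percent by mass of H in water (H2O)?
Mass of H in formula = 1.008 × 2 = 2.016 g/mol
Molar mass = 18.02 g/mol
% H = (2.016/18.02) × 100% = 11.19%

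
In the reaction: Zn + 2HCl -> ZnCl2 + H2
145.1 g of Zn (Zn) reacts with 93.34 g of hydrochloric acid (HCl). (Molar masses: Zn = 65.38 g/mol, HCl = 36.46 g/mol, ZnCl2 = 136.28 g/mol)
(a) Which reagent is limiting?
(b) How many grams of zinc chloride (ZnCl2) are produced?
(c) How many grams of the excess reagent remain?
(a) HCl, (b) 174.4 g, (c) 61.41 g

Moles of Zn = 145.1 g ÷ 65.38 g/mol = 2.21933 mol
Moles of HCl = 93.34 g ÷ 36.46 g/mol = 2.56007 mol
Moles ÷ coefficient: Zn: 2.21933/1 = 2.219, HCl: 2.56007/2 = 1.28
(a) HCl has the smaller value, so HCl is the limiting reagent.
(b) Moles of ZnCl2 = 2.56007 mol HCl × (1/2) = 1.28003 mol; mass = 1.28003 mol × 136.28 g/mol = 174.4 g
(c) Zn consumed = 2.56007 × (1/2) = 1.28003 mol; remaining = 2.21933 − 1.28003 = 0.9393 mol; mass = 0.9393 mol × 65.38 g/mol = 61.41 g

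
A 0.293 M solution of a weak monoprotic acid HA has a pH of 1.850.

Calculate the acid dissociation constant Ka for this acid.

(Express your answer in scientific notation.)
K_a = 7.15e-04

[H⁺] = 10^(−pH) = 10^(−1.850) = 1.413e-02 M. For HA ⇌ H⁺ + A⁻, Ka = x²/(C − x) = (1.413e-02)²/(0.293 − 1.413e-02) = 7.15e-04.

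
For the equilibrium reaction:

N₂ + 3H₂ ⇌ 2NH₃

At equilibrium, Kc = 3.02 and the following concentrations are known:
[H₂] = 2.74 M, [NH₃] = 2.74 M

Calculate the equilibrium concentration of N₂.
[N₂] = 0.1208 M

Kc = ([NH₃]^2) / ([N₂] × [H₂]^3) = 3.02
[N₂]^1 = (product terms)/(Kc · other reactant terms) = 7.5076 / (3.02 · 20.571) = 0.12085
[N₂] = 0.1208 M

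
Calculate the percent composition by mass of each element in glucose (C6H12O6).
C: 40.00%, H: 6.71%, O: 53.29%

Molar mass of C6H12O6 = 180.16 g/mol
% C = (6 × 12.01) / 180.16 × 100% = 72.06 / 180.16 × 100% = 40.00%
% H = (12 × 1.008) / 180.16 × 100% = 12.096 / 180.16 × 100% = 6.71%
% O = (6 × 16.0) / 180.16 × 100% = 96 / 180.16 × 100% = 53.29%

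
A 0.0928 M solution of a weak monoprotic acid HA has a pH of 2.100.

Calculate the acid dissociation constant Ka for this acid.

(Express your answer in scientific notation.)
K_a = 7.44e-04

[H⁺] = 10^(−pH) = 10^(−2.100) = 7.943e-03 M. For HA ⇌ H⁺ + A⁻, Ka = x²/(C − x) = (7.943e-03)²/(0.0928 − 7.943e-03) = 7.44e-04.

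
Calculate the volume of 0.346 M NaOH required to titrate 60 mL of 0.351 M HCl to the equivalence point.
V_{base} = 60.9 mL

At equivalence: moles acid = moles base.
moles HCl = 0.351 M × 0.06 L = 0.02106 mol
V_NaOH = 0.02106 mol ÷ 0.346 M = 0.06087 L = 60.9 mL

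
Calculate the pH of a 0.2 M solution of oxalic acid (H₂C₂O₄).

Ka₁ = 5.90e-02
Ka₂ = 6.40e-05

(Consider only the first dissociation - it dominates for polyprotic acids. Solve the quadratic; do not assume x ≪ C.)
pH = 1.08

x² + Ka₁·x − Ka₁·C = 0 with Ka₁ = 5.90e-02, C = 0.2.
x = (−Ka₁ + √(Ka₁² + 4·Ka₁·C))/2 = 8.3062e-02 M, so pH = 1.08.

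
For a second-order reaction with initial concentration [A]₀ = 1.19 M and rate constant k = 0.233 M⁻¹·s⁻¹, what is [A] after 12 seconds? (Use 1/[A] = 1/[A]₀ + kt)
0.2750 M

1/[A] = 1/[A]₀ + k·t = 1/1.19 + (0.233)·(12) = 0.8403 + 2.7960 = 3.6363
[A] = 1/3.6363 = 0.2750 M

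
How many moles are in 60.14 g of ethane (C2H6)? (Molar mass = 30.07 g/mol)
Moles = 60.14 g ÷ 30.07 g/mol = 2 mol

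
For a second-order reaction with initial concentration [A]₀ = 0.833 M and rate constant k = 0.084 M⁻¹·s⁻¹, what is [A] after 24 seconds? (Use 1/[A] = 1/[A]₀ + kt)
0.3109 M

1/[A] = 1/[A]₀ + k·t = 1/0.833 + (0.084)·(24) = 1.2005 + 2.0160 = 3.2165
[A] = 1/3.2165 = 0.3109 M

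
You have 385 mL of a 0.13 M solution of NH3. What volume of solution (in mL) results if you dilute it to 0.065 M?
Using M₁V₁ = M₂V₂:
0.13 × 385 = 0.065 × V₂
V₂ = (0.13 × 385) / 0.065 = 770 mL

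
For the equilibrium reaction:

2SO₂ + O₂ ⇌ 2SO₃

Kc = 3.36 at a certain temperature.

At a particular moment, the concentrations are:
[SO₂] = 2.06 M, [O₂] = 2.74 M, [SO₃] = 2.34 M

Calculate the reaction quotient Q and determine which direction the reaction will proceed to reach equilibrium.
Q = 0.471, Q < K, reaction proceeds forward (toward products)

Q = ([SO₃]^2) / ([SO₂]^2 × [O₂])
  = ((2.34)^2) / ((2.06)^2·(2.74)) = 5.4756/11.627 = 0.4709
Since Q = 0.4709 < Kc = 3.36, the reaction proceeds forward (toward products) to reach equilibrium.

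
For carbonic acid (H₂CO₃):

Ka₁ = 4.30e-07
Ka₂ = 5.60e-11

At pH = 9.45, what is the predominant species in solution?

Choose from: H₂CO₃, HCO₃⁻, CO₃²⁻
HCO₃⁻

pKa1 = 6.37, pKa2 = 10.25. Each pKa is the crossover between adjacent species; pH = 9.45 lies in the region where HCO₃⁻ predominates.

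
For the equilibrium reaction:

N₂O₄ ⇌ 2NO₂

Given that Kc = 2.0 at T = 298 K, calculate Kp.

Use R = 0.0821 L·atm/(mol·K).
K_p = 48.9316

Δn = (moles gaseous products) − (moles gaseous reactants) = 1
T = 298 K; RT = 0.0821 × 298 = 24.4658
Kp = Kc·(RT)^Δn = 2.0 × (24.4658)^1 = 2.0 × 24.4658 = 48.9316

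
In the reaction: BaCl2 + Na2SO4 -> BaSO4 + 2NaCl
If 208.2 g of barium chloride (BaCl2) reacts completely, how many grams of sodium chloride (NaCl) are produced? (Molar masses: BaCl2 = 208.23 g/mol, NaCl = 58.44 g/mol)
Moles of BaCl2 = 208.2 g ÷ 208.23 g/mol = 0.999856 mol
Mole ratio: 2 mol NaCl / 1 mol BaCl2
Moles of NaCl = 0.999856 × (2/1) = 1.99971 mol
Mass of NaCl = 1.99971 mol × 58.44 g/mol = 116.9 g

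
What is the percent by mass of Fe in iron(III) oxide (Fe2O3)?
Mass of Fe in formula = 55.85 × 2 = 111.7 g/mol
Molar mass = 159.7 g/mol
% Fe = (111.7/159.7) × 100% = 69.94%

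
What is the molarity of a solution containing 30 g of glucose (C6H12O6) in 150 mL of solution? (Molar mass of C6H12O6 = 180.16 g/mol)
Moles of C6H12O6 = 30 g ÷ 180.16 g/mol = 0.166519 mol
Volume = 150 mL = 0.15 L
Molarity = 0.166519 mol ÷ 0.15 L = 1.11 M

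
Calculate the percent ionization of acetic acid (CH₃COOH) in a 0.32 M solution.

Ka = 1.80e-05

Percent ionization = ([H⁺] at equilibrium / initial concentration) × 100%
Percent ionization = 0.747%

Let x = [H⁺]. Ka = x²/(C - x) ⇒ x² + (1.80e-05)x - (1.80e-05)(0.32) = 0. x = 2.3910e-03. Percent = (2.3910e-03/0.32) × 100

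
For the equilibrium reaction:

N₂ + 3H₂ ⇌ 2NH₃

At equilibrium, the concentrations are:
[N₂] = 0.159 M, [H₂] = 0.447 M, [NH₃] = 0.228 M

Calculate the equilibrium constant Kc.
K_c = 3.6606

Kc = ([NH₃]^2) / ([N₂] × [H₂]^3)
   = ((0.228)^2) / ((0.159)·(0.447)^3)
   = 0.051984 / 0.014201 = 3.6606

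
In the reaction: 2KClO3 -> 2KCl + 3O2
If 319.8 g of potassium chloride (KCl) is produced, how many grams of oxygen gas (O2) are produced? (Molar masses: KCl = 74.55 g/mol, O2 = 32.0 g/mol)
Moles of KCl = 319.8 g ÷ 74.55 g/mol = 4.28974 mol
Mole ratio: 3 mol O2 / 2 mol KCl
Moles of O2 = 4.28974 × (3/2) = 6.43461 mol
Mass of O2 = 6.43461 mol × 32.0 g/mol = 205.9 g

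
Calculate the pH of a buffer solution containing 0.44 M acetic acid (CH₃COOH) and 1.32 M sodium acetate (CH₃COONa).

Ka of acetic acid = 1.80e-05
pH = 5.22

pKa = -log(1.80e-05) = 4.74. pH = pKa + log([A⁻]/[HA]) = 4.74 + log(1.32/0.44)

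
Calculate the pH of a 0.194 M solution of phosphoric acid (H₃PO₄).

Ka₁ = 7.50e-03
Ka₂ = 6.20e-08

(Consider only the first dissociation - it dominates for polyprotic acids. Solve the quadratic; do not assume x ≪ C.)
pH = 1.46

x² + Ka₁·x − Ka₁·C = 0 with Ka₁ = 7.50e-03, C = 0.194.
x = (−Ka₁ + √(Ka₁² + 4·Ka₁·C))/2 = 3.4578e-02 M, so pH = 1.46.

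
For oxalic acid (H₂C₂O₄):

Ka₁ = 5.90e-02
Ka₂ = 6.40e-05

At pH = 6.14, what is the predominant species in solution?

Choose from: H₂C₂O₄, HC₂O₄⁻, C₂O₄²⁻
C₂O₄²⁻

pKa1 = 1.23, pKa2 = 4.19. Each pKa is the crossover between adjacent species; pH = 6.14 lies in the region where C₂O₄²⁻ predominates.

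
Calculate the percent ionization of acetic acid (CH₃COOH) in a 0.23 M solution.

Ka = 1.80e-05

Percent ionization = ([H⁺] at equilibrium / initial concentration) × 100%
Percent ionization = 0.881%

Let x = [H⁺]. Ka = x²/(C - x) ⇒ x² + (1.80e-05)x - (1.80e-05)(0.23) = 0. x = 2.0257e-03. Percent = (2.0257e-03/0.23) × 100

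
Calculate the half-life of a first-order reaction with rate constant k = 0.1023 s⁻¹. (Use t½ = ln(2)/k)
6.78 s

t½ = ln(2)/k = 0.6931/0.1023 = 6.78 s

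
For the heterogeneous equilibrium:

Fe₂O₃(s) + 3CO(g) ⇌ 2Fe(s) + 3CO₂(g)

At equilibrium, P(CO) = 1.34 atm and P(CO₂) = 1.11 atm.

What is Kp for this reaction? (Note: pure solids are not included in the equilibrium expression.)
K_p = 0.568

Solids (Fe₂O₃, Fe) are excluded.
Kp = P(CO₂)³/P(CO)³ = (1.11)³/(1.34)³ = 1.368/2.406 = 0.568.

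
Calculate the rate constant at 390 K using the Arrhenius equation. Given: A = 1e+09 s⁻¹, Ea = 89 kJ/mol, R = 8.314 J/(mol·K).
1.20e-03 s⁻¹

k = A·exp(-Ea/(R·T)) = 1e+09·exp(-89000/(8.314·390)) = 1e+09·exp(-27.4483) = 1e+09·1.2005e-12 = 1.20e-03 s⁻¹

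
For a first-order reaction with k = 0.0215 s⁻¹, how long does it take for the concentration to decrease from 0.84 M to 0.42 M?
32.24 s

From ln[A] = ln[A]₀ - k·t: t = ln([A]₀/[A])/k = ln(0.84/0.42)/0.0215 = ln(2.0000)/0.0215 = 0.6931/0.0215 = 32.24 s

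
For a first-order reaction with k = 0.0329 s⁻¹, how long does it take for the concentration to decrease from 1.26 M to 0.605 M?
22.30 s

From ln[A] = ln[A]₀ - k·t: t = ln([A]₀/[A])/k = ln(1.26/0.605)/0.0329 = ln(2.0826)/0.0329 = 0.7336/0.0329 = 22.30 s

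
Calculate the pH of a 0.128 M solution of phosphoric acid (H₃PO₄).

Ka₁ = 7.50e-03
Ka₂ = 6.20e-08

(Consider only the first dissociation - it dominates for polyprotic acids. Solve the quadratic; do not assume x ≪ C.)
pH = 1.56

x² + Ka₁·x − Ka₁·C = 0 with Ka₁ = 7.50e-03, C = 0.128.
x = (−Ka₁ + √(Ka₁² + 4·Ka₁·C))/2 = 2.7460e-02 M, so pH = 1.56.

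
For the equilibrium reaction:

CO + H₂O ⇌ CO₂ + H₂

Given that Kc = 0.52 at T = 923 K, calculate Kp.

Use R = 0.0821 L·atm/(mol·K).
K_p = 0.5200

Δn = (moles gaseous products) − (moles gaseous reactants) = 0
T = 923 K; RT = 0.0821 × 923 = 75.7783
Kp = Kc·(RT)^Δn = 0.52 × (75.7783)^0 = 0.52 × 1 = 0.5200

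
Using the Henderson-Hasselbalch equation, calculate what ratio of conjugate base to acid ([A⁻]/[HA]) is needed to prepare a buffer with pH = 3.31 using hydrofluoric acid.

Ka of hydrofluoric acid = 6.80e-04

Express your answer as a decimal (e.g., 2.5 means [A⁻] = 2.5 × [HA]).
[A⁻]/[HA] = 1.388

pKa = −log(6.80e-04) = 3.1675. pH = pKa + log([A⁻]/[HA]). 3.31 = 3.1675 + log(ratio). log(ratio) = 3.31 − 3.1675 = 0.1425. ratio = 10^(0.1425) = 1.388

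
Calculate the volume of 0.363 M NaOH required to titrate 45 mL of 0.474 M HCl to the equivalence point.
V_{base} = 58.8 mL

At equivalence: moles acid = moles base.
moles HCl = 0.474 M × 0.045 L = 0.02133 mol
V_NaOH = 0.02133 mol ÷ 0.363 M = 0.05876 L = 58.8 mL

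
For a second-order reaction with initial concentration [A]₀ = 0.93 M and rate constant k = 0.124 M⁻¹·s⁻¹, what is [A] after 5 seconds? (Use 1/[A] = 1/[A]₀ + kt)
0.5899 M

1/[A] = 1/[A]₀ + k·t = 1/0.93 + (0.124)·(5) = 1.0753 + 0.6200 = 1.6953
[A] = 1/1.6953 = 0.5899 M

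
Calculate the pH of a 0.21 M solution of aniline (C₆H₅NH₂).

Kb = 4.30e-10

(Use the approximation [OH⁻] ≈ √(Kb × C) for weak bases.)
pH = 8.98

[OH⁻] = √(Kb × C) = √(4.30e-10 × 0.21) = 9.5026e-06. pOH = 5.02, pH = 14 - pOH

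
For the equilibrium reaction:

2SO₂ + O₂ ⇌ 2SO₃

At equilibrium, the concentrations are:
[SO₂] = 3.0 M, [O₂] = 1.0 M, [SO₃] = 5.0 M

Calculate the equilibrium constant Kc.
K_c = 2.7778

Kc = ([SO₃]^2) / ([SO₂]^2 × [O₂])
   = ((5.0)^2) / ((3.0)^2·(1.0))
   = 25 / 9 = 2.7778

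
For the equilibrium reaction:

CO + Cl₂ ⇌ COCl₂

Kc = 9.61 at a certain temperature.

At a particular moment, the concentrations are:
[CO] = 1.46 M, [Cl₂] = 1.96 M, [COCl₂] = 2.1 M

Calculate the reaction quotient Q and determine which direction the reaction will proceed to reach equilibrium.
Q = 0.734, Q < K, reaction proceeds forward (toward products)

Q = ([COCl₂]) / ([CO] × [Cl₂])
  = ((2.1)) / ((1.46)·(1.96)) = 2.1/2.8616 = 0.7339
Since Q = 0.7339 < Kc = 9.61, the reaction proceeds forward (toward products) to reach equilibrium.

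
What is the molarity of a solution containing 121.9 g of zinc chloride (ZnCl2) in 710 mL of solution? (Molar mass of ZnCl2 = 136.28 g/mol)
Moles of ZnCl2 = 121.9 g ÷ 136.28 g/mol = 0.894482 mol
Volume = 710 mL = 0.71 L
Molarity = 0.894482 mol ÷ 0.71 L = 1.26 M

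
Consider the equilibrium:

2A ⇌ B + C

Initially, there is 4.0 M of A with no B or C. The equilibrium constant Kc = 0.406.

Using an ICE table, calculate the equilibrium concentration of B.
[B] = 1.121 M

ICE: [A] = 4.0 − 2x, [B] = [C] = x.
Kc = x²/(4.0 − 2x)² = 0.406 ⇒ √Kc = x/(4.0 − 2x).
x = √0.406·4.0/(1 + 2√0.406) = 0.63718·4.0/2.2744 = 1.1206.
[B] = x = 1.121 M.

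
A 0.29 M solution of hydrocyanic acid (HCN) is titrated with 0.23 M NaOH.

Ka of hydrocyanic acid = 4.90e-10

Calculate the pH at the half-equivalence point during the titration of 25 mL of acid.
pH = pKa = 9.31

At the half-equivalence point, [HA] = [A⁻], so by Henderson–Hasselbalch pH = pKa + log(1) = pKa.
pKa = −log(4.90e-10) = 9.31.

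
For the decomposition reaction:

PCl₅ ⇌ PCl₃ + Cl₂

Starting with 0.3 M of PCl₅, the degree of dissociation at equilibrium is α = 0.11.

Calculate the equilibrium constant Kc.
K_c = 0.0041

x = α·[A]₀ = 0.11 × 0.3 = 0.033 M dissociated.
At eq: [PCl₅] = 0.3 − 0.033 = 0.267 M; [PCl₃] = [Cl₂] = x = 0.033 M.
Kc = [PCl₃][Cl₂]/[PCl₅] = (0.033)²/0.267 = 0.004079.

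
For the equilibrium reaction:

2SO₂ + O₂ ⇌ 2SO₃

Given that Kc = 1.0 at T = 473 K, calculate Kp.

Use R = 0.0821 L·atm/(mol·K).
K_p = 0.0258

Δn = (moles gaseous products) − (moles gaseous reactants) = -1
T = 473 K; RT = 0.0821 × 473 = 38.8333
Kp = Kc·(RT)^Δn = 1.0 × (38.8333)^-1 = 1.0 × 0.0257511 = 0.0258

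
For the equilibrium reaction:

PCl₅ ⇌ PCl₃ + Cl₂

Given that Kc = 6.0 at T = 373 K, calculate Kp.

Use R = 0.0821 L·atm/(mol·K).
K_p = 183.7398

Δn = (moles gaseous products) − (moles gaseous reactants) = 1
T = 373 K; RT = 0.0821 × 373 = 30.6233
Kp = Kc·(RT)^Δn = 6.0 × (30.6233)^1 = 6.0 × 30.6233 = 183.7398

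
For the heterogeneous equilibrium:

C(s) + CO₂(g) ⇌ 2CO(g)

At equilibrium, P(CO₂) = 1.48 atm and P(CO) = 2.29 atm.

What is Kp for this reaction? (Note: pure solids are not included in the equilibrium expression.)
K_p = 3.543

Solid C is excluded.
Kp = P(CO)²/P(CO₂) = (2.29)²/1.48 = 5.244/1.48 = 3.543.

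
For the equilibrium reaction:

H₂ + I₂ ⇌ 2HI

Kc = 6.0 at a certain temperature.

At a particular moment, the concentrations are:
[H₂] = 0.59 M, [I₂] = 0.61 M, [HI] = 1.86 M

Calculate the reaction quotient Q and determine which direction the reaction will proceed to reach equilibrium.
Q = 9.613, Q > K, reaction proceeds reverse (toward reactants)

Q = ([HI]^2) / ([H₂] × [I₂])
  = ((1.86)^2) / ((0.59)·(0.61)) = 3.4596/0.3599 = 9.613
Since Q = 9.613 > Kc = 6.0, the reaction proceeds reverse (toward reactants) to reach equilibrium.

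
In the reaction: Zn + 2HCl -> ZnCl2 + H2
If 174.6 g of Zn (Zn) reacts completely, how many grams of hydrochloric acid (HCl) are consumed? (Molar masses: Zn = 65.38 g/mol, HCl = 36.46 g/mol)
Moles of Zn = 174.6 g ÷ 65.38 g/mol = 2.67054 mol
Mole ratio: 2 mol HCl / 1 mol Zn
Moles of HCl = 2.67054 × (2/1) = 5.34108 mol
Mass of HCl = 5.34108 mol × 36.46 g/mol = 194.7 g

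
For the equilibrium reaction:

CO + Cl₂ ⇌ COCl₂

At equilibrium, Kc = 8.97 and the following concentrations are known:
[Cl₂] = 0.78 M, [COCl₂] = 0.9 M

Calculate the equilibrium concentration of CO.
[CO] = 0.1286 M

Kc = ([COCl₂]) / ([CO] × [Cl₂]) = 8.97
[CO]^1 = (product terms)/(Kc · other reactant terms) = 0.9 / (8.97 · 0.78) = 0.12863
[CO] = 0.1286 M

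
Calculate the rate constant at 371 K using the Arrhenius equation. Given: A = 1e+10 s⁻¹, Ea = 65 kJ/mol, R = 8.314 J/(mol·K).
7.05e+00 s⁻¹

k = A·exp(-Ea/(R·T)) = 1e+10·exp(-65000/(8.314·371)) = 1e+10·exp(-21.0731) = 1e+10·7.0477e-10 = 7.05e+00 s⁻¹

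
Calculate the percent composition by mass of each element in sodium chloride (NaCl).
Na: 39.34%, Cl: 60.66%

Molar mass of NaCl = 58.44 g/mol
% Na = (1 × 22.99) / 58.44 × 100% = 22.99 / 58.44 × 100% = 39.34%
% Cl = (1 × 35.45) / 58.44 × 100% = 35.45 / 58.44 × 100% = 60.66%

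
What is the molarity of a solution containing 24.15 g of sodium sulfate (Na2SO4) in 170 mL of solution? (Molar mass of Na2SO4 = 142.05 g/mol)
Moles of Na2SO4 = 24.15 g ÷ 142.05 g/mol = 0.170011 mol
Volume = 170 mL = 0.17 L
Molarity = 0.170011 mol ÷ 0.17 L = 1 M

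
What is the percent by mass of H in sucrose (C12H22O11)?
Mass of H in formula = 1.008 × 22 = 22.176 g/mol
Molar mass = 342.3 g/mol
% H = (22.176/342.3) × 100% = 6.48%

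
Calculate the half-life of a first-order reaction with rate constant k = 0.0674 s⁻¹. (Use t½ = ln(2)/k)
10.28 s

t½ = ln(2)/k = 0.6931/0.0674 = 10.28 s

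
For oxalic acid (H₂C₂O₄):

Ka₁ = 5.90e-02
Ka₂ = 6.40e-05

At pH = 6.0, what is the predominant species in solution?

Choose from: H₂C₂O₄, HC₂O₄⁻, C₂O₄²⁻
C₂O₄²⁻

pKa1 = 1.23, pKa2 = 4.19. Each pKa is the crossover between adjacent species; pH = 6.0 lies in the region where C₂O₄²⁻ predominates.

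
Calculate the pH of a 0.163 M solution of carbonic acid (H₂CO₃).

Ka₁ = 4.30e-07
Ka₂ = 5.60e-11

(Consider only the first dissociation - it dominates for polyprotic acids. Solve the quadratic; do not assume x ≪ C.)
pH = 3.58

x² + Ka₁·x − Ka₁·C = 0 with Ka₁ = 4.30e-07, C = 0.163.
x = (−Ka₁ + √(Ka₁² + 4·Ka₁·C))/2 = 2.6453e-04 M, so pH = 3.58.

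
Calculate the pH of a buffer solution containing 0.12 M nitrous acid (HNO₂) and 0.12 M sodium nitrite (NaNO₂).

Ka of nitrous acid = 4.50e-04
pH = 3.35

pKa = -log(4.50e-04) = 3.35. pH = pKa + log([A⁻]/[HA]) = 3.35 + log(0.12/0.12)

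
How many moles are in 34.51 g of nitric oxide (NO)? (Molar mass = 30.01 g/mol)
Moles = 34.51 g ÷ 30.01 g/mol = 1.15 mol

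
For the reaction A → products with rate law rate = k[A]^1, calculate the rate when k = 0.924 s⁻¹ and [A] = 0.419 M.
0.3872 M/s

rate = k·[A]^1 = 0.924·(0.419)^1 = 0.924·0.419 = 0.3872 M/s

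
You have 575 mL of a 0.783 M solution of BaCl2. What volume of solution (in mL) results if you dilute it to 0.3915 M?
Using M₁V₁ = M₂V₂:
0.783 × 575 = 0.3915 × V₂
V₂ = (0.783 × 575) / 0.3915 = 1150 mL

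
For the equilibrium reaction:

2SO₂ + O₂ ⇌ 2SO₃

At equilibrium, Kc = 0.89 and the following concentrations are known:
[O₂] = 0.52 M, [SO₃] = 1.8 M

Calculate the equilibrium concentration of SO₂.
[SO₂] = 2.6459 M

Kc = ([SO₃]^2) / ([SO₂]^2 × [O₂]) = 0.89
[SO₂]^2 = (product terms)/(Kc · other reactant terms) = 3.24 / (0.89 · 0.52) = 7.0009
[SO₂] = (7.0009)^(1/2) = 2.6459 M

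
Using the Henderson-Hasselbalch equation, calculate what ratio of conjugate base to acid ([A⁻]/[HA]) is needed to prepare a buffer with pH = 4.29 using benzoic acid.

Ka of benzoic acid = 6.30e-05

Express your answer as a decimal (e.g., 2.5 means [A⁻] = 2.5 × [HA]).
[A⁻]/[HA] = 1.228

pKa = −log(6.30e-05) = 4.2007. pH = pKa + log([A⁻]/[HA]). 4.29 = 4.2007 + log(ratio). log(ratio) = 4.29 − 4.2007 = 0.0893. ratio = 10^(0.0893) = 1.228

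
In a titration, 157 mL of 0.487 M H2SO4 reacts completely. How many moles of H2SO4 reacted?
Moles = Molarity × Volume (L)
Moles = 0.487 M × 0.157 L = 0.07646 mol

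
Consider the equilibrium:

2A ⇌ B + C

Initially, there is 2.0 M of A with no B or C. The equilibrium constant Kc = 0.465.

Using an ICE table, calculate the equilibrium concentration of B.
[B] = 0.577 M

ICE: [A] = 2.0 − 2x, [B] = [C] = x.
Kc = x²/(2.0 − 2x)² = 0.465 ⇒ √Kc = x/(2.0 − 2x).
x = √0.465·2.0/(1 + 2√0.465) = 0.68191·2.0/2.3638 = 0.57696.
[B] = x = 0.577 M.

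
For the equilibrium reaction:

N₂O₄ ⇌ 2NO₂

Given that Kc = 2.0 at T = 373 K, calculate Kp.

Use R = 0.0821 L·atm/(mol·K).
K_p = 61.2466

Δn = (moles gaseous products) − (moles gaseous reactants) = 1
T = 373 K; RT = 0.0821 × 373 = 30.6233
Kp = Kc·(RT)^Δn = 2.0 × (30.6233)^1 = 2.0 × 30.6233 = 61.2466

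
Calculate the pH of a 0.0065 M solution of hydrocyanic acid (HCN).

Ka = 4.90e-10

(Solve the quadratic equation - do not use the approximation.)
pH = 5.75

x² + Ka×x - Ka×C = 0. Using quadratic formula: [H⁺] = 1.7844e-06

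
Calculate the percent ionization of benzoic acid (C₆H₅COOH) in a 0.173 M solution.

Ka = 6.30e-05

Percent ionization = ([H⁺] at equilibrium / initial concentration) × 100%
Percent ionization = 1.89%

Let x = [H⁺]. Ka = x²/(C - x) ⇒ x² + (6.30e-05)x - (6.30e-05)(0.173) = 0. x = 3.2700e-03. Percent = (3.2700e-03/0.173) × 100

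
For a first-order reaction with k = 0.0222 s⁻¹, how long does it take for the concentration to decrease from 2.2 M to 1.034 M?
34.01 s

From ln[A] = ln[A]₀ - k·t: t = ln([A]₀/[A])/k = ln(2.2/1.034)/0.0222 = ln(2.1277)/0.0222 = 0.7550/0.0222 = 34.01 s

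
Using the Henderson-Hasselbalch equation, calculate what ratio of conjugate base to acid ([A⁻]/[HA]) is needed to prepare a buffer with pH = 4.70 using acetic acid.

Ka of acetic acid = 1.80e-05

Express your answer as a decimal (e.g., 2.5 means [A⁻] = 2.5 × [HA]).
[A⁻]/[HA] = 0.902

pKa = −log(1.80e-05) = 4.7447. pH = pKa + log([A⁻]/[HA]). 4.70 = 4.7447 + log(ratio). log(ratio) = 4.70 − 4.7447 = -0.0447. ratio = 10^(-0.0447) = 0.902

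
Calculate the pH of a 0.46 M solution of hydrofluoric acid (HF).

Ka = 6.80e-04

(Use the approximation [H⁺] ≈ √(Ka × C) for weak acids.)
pH = 1.75

[H⁺] = √(Ka × C) = √(6.80e-04 × 0.46) = 1.7686e-02. pH = -log(1.7686e-02)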